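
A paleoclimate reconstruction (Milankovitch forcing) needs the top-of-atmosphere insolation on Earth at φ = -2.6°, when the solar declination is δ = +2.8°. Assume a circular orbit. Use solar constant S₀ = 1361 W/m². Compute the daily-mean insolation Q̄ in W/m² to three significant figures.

cos H₀ = −tan(-2.6°) tan(+2.800°) = 0.0022, H₀ = 1.5686 rad.
Bracket: H₀ sin φ sin δ + cos φ cos δ sin H₀ = 1.5686×-0.04536×0.04885 + 0.99897×0.99881×1.00000 = -0.003476 + 0.997781 = 0.994305.
Q̄ = (S₀/π) × [bracket] = (1361/π) × 0.994305 = 430.8 W/m².

Q̄ ≈ 431 W/m²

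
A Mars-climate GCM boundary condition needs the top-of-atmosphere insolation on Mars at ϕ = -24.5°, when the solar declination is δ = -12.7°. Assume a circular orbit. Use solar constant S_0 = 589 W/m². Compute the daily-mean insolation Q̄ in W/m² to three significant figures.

cos h₀ = −tan(-24.5°) tan(-12.700°) = -0.1027, h₀ = 1.6737 rad.
Bracket: h₀ sin ϕ sin δ + cos ϕ cos δ sin h₀ = 1.6737×-0.41469×-0.21985 + 0.90996×0.97553×0.99471 = 0.152591 + 0.882997 = 1.035588.
Q̄ = (S_0/π) × [bracket] = (589/π) × 1.035588 = 194.2 W/m².

Q̄ ≈ 194 W/m²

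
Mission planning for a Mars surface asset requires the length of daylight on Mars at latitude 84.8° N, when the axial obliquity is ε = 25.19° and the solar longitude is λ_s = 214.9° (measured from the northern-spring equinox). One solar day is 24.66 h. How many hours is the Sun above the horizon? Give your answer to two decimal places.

Solar declination: sin δ = sin ε · sin λ_s = sin 25.19° × sin 214.9° = -0.24352, so δ = -14.094°.
cos H₀ = −tan φ · tan δ = 2.7589 ≥ 1, so the Sun never rises (polar night) and H₀ = 0.
Daylight = 2H₀/(2π) × 24.66 h = (0.0000/π) × 24.66 = 0.00 h.

0.00 h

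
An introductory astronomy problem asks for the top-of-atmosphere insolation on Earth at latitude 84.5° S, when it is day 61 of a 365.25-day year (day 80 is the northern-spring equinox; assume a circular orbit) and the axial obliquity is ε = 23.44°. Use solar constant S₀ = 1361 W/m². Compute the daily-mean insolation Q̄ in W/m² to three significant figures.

Solar longitude: λ_s = 360° × (61 − 80)/365.25 = -18.727°, i.e. -18.727° + 360° = 341.273°.
sin δ = sin 23.44° × sin 341.273° = -0.12771, so δ = -7.337°.
cos H₀ = −tan(-84.5°) tan(-7.337°) = -1.3373 ≤ −1 ⇒ polar day, H₀ = π.
Bracket: H₀ sin φ sin δ + cos φ cos δ sin H₀ = 3.1416×-0.99540×-0.12771 + 0.09585×0.99181×0.00000 = 0.399368 + 0.000000 = 0.399368.
Q̄ = (S₀/π) × [bracket] = (1361/π) × 0.399368 = 173.0 W/m².

Q̄ ≈ 173 W/m²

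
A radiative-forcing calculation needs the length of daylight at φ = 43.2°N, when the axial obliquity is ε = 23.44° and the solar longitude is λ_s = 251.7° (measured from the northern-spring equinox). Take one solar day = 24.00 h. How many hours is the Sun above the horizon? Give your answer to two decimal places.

9.00 h

Solar declination: sin δ = sin ε · sin λ_s = sin 23.44° × sin 251.7° = -0.37767, so δ = -22.189°.
cos H₀ = −tan φ · tan δ = −tan(+43.2°) × tan(-22.189°) = 0.3830, so H₀ = 1.1777 rad = 67.48°.
Daylight = 2H₀/(2π) × 24.00 h = (1.1777/π) × 24.00 = 9.00 h.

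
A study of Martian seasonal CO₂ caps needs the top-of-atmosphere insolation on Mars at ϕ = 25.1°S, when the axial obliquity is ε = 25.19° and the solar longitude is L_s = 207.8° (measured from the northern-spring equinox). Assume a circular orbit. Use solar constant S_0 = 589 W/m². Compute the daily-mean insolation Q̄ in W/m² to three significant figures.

Q̄ ≈ 192 W/m²

Solar declination: sin δ = sin ε · sin L_s = sin 25.19° × sin 207.8° = -0.19850, so δ = -11.449°.
cos h₀ = −tan(-25.1°) tan(-11.449°) = -0.0949, h₀ = 1.6658 rad.
Bracket: h₀ sin ϕ sin δ + cos ϕ cos δ sin h₀ = 1.6658×-0.42420×-0.19850 + 0.90557×0.98010×0.99549 = 0.140267 + 0.883546 = 1.023813.
Q̄ = (S_0/π) × [bracket] = (589/π) × 1.023813 = 191.9 W/m².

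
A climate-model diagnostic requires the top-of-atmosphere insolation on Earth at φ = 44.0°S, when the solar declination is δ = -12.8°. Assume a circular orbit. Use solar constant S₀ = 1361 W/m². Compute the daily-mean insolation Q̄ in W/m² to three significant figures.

cos H₀ = −tan(-44.0°) tan(-12.800°) = -0.2194, H₀ = 1.7920 rad.
Bracket: H₀ sin φ sin δ + cos φ cos δ sin H₀ = 1.7920×-0.69466×-0.22155 + 0.71934×0.97515×0.97564 = 0.275792 + 0.684377 = 0.960169.
Q̄ = (S₀/π) × [bracket] = (1361/π) × 0.960169 = 416.0 W/m².

Q̄ ≈ 416 W/m²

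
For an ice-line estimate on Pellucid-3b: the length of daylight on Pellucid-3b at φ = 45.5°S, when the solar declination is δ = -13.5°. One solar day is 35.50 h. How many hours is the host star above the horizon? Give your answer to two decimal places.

cos H₀ = −tan φ · tan δ = −tan(-45.5°) × tan(-13.500°) = -0.2443, so H₀ = 1.8176 rad = 104.14°.
Daylight = 2H₀/(2π) × 35.50 h = (1.8176/π) × 35.50 = 20.54 h.

20.54 h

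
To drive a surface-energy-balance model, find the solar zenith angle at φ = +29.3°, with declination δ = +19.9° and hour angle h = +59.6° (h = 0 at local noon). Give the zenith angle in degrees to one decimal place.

θ_z = 54.4°

cos θ_z = sin φ sin δ + cos φ cos δ cos h = 0.166576 + 0.414946 = 0.581522.
θ_z = arccos(0.581522) = 54.4°.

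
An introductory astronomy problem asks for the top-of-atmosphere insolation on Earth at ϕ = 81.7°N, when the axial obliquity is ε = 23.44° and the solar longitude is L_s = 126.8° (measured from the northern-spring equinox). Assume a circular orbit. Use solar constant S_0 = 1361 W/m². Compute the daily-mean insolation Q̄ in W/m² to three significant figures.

Q̄ ≈ 429 W/m²

Solar declination: sin δ = sin ε · sin L_s = sin 23.44° × sin 126.8° = 0.31852, so δ = +18.574°.
cos h₀ = −tan(+81.7°) tan(+18.574°) = -2.3034 ≤ −1 ⇒ polar day, h₀ = π.
Bracket: h₀ sin ϕ sin δ + cos ϕ cos δ sin h₀ = 3.1416×0.98953×0.31852 + 0.14436×0.94792×0.00000 = 0.990185 + 0.000000 = 0.990185.
Q̄ = (S_0/π) × [bracket] = (1361/π) × 0.990185 = 429.0 W/m².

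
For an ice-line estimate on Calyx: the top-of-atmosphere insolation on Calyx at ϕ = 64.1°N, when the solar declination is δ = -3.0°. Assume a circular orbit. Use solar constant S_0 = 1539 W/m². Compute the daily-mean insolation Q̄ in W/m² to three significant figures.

Q̄ ≈ 179 W/m²

cos h₀ = −tan(+64.1°) tan(-3.000°) = 0.1079, h₀ = 1.4627 rad.
Bracket: h₀ sin ϕ sin δ + cos ϕ cos δ sin h₀ = 1.4627×0.89956×-0.05234 + 0.43680×0.99863×0.99416 = -0.068868 + 0.433654 = 0.364786.
Q̄ = (S_0/π) × [bracket] = (1539/π) × 0.364786 = 178.7 W/m².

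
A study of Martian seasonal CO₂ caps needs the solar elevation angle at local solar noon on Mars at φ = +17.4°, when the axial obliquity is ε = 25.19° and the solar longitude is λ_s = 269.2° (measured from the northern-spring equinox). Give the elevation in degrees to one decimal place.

47.4°

Solar declination: sin δ = sin ε · sin λ_s = sin 25.19° × sin 269.2° = -0.42558, so δ = -25.187°.
At local noon the hour angle is zero, so the zenith angle equals |φ − δ| = |+17.4° − (-25.187°)| = 42.587°.
Elevation = 90° − 42.587° = 47.4°.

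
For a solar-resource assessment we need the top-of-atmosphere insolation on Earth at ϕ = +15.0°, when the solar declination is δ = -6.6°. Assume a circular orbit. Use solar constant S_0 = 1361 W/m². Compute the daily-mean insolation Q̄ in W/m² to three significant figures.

cos h₀ = −tan(+15.0°) tan(-6.600°) = 0.0310, h₀ = 1.5398 rad.
Bracket: h₀ sin ϕ sin δ + cos ϕ cos δ sin h₀ = 1.5398×0.25882×-0.11494 + 0.96593×0.99337×0.99952 = -0.045807 + 0.959065 = 0.913258.
Q̄ = (S_0/π) × [bracket] = (1361/π) × 0.913258 = 395.6 W/m².

Q̄ ≈ 396 W/m²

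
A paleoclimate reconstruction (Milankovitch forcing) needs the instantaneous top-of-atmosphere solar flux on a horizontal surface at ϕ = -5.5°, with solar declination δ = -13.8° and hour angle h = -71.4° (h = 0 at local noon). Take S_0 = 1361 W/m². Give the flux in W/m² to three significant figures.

451 W/m²

cos θ_z = sin ϕ sin δ + cos ϕ cos δ cos h = 0.022862 + 0.308326 = 0.331188.
Flux = S_0 · cos θ_z = 1361 × 0.331188 = 450.7 W/m².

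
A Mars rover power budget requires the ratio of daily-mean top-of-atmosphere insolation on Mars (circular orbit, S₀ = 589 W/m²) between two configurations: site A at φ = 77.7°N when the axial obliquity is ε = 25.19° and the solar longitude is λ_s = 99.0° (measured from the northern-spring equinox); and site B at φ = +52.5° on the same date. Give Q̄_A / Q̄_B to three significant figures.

Q̄_A / Q̄_B ≈ 1.09

— Configuration A (φ=+77.7°):
Solar declination: sin δ = sin ε · sin λ_s = sin 25.19° × sin 99.0° = 0.42038, so δ = +24.859°.
cos H₀ = −tan(+77.7°) tan(+24.859°) = -2.1249 ≤ −1 ⇒ polar day, H₀ = π.
Bracket: H₀ sin φ sin δ + cos φ cos δ sin H₀ = 3.1416×0.97705×0.42038 + 0.21303×0.90735×0.00000 = 1.290357 + 0.000000 = 1.290357.
Q̄ = (S₀/π) × [bracket] = (589/π) × 1.290357 = 241.92 W/m².
— Configuration B (φ=+52.5°):
cos H₀ = −tan(+52.5°) tan(+24.859°) = -0.6038, H₀ = 2.2190 rad.
Bracket: H₀ sin φ sin δ + cos φ cos δ sin H₀ = 2.2190×0.79335×0.42038 + 0.60876×0.90735×0.79714 = 0.740055 + 0.440307 = 1.180362.
Q̄ = (S₀/π) × [bracket] = (589/π) × 1.180362 = 221.30 W/m².
Ratio Q̄_A / Q̄_B = 241.92 / 221.30 = 1.093.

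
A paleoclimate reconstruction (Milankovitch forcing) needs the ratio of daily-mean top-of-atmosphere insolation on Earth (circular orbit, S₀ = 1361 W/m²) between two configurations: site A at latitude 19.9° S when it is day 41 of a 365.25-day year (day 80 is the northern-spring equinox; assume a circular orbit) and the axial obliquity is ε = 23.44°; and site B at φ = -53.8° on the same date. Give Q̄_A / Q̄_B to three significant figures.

Q̄_A / Q̄_B ≈ 1.14

— Configuration A (φ=-19.9°):
Solar longitude: λ_s = 360° × (41 − 80)/365.25 = -38.439°, i.e. -38.439° + 360° = 321.561°.
sin δ = sin 23.44° × sin 321.561° = -0.24730, so δ = -14.318°.
cos H₀ = −tan(-19.9°) tan(-14.318°) = -0.0924, H₀ = 1.6633 rad.
Bracket: H₀ sin φ sin δ + cos φ cos δ sin H₀ = 1.6633×-0.34038×-0.24730 + 0.94029×0.96894×0.99572 = 0.140010 + 0.907185 = 1.047195.
Q̄ = (S₀/π) × [bracket] = (1361/π) × 1.047195 = 453.67 W/m².
— Configuration B (φ=-53.8°):
cos H₀ = −tan(-53.8°) tan(-14.318°) = -0.3487, H₀ = 1.9270 rad.
Bracket: H₀ sin φ sin δ + cos φ cos δ sin H₀ = 1.9270×-0.80696×-0.24730 + 0.59061×0.96894×0.93723 = 0.384554 + 0.536345 = 0.920899.
Q̄ = (S₀/π) × [bracket] = (1361/π) × 0.920899 = 398.95 W/m².
Ratio Q̄_A / Q̄_B = 453.67 / 398.95 = 1.137.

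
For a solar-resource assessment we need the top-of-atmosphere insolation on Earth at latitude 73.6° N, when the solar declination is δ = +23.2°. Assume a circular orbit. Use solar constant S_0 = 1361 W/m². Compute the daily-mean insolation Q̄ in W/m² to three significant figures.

Q̄ ≈ 514 W/m²

cos h₀ = −tan(+73.6°) tan(+23.200°) = -1.4563 ≤ −1 ⇒ polar day, h₀ = π.
Bracket: h₀ sin ϕ sin δ + cos ϕ cos δ sin h₀ = 3.1416×0.95931×0.39394 + 0.28234×0.91914×0.00000 = 1.187244 + 0.000000 = 1.187244.
Q̄ = (S_0/π) × [bracket] = (1361/π) × 1.187244 = 514.3 W/m².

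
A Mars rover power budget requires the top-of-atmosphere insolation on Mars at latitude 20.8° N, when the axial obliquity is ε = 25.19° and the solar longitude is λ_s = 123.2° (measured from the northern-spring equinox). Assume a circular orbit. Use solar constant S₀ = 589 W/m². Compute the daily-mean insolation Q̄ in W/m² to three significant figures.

Q̄ ≈ 203 W/m²

Solar declination: sin δ = sin ε · sin λ_s = sin 25.19° × sin 123.2° = 0.35614, so δ = +20.864°.
cos H₀ = −tan(+20.8°) tan(+20.864°) = -0.1448, H₀ = 1.7161 rad.
Bracket: H₀ sin φ sin δ + cos φ cos δ sin H₀ = 1.7161×0.35511×0.35614 + 0.93483×0.93443×0.98946 = 0.217033 + 0.864326 = 1.081359.
Q̄ = (S₀/π) × [bracket] = (589/π) × 1.081359 = 202.7 W/m².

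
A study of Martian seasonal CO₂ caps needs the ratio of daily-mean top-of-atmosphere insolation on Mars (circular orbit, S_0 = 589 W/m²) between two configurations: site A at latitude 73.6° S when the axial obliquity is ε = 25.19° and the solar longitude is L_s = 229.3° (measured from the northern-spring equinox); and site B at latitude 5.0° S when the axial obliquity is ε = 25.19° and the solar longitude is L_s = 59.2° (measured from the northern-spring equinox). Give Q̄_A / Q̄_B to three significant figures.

Q̄_A / Q̄_B ≈ 1.11

— Configuration A (ϕ=-73.6°):
Solar declination: sin δ = sin ε · sin L_s = sin 25.19° × sin 229.3° = -0.32268, so δ = -18.825°.
cos h₀ = −tan(-73.6°) tan(-18.825°) = -1.1583 ≤ −1 ⇒ polar day, h₀ = π.
Bracket: h₀ sin ϕ sin δ + cos ϕ cos δ sin h₀ = 3.1416×-0.95931×-0.32268 + 0.28234×0.94651×0.00000 = 0.972483 + 0.000000 = 0.972483.
Q̄ = (S_0/π) × [bracket] = (589/π) × 0.972483 = 182.33 W/m².
— Configuration B (ϕ=-5.0°):
Solar declination: sin δ = sin ε · sin L_s = sin 25.19° × sin 59.2° = 0.36559, so δ = +21.444°.
cos h₀ = −tan(-5.0°) tan(+21.444°) = 0.0344, h₀ = 1.5364 rad.
Bracket: h₀ sin ϕ sin δ + cos ϕ cos δ sin h₀ = 1.5364×-0.08716×0.36559 + 0.99619×0.93078×0.99941 = -0.048957 + 0.926687 = 0.877730.
Q̄ = (S_0/π) × [bracket] = (589/π) × 0.877730 = 164.56 W/m².
Ratio Q̄_A / Q̄_B = 182.33 / 164.56 = 1.108.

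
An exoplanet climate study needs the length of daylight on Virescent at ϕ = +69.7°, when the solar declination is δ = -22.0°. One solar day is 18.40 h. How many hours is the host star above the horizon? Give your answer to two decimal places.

cos h₀ = −tan ϕ · tan δ = 1.0922 ≥ 1, so the host star never rises (polar night) and h₀ = 0.
Daylight = 2h₀/(2π) × 18.40 h = (0.0000/π) × 18.40 = 0.00 h.

0.00 h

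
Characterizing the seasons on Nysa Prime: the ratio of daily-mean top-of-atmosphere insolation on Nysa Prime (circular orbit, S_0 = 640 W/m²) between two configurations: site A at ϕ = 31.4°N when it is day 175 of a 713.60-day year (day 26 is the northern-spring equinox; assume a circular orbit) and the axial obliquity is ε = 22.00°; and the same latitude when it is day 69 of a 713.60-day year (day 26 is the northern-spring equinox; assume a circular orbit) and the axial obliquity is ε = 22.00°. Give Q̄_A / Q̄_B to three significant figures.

Q̄_A / Q̄_B ≈ 1.16

— Configuration A (ϕ=+31.4°):
Solar longitude: L_s = 360° × (175 − 26)/713.60 = 75.168°.
sin δ = sin 22.00° × sin 75.168° = 0.36213, so δ = +21.231°.
cos h₀ = −tan(+31.4°) tan(+21.231°) = -0.2371, h₀ = 1.8102 rad.
Bracket: h₀ sin ϕ sin δ + cos ϕ cos δ sin h₀ = 1.8102×0.52101×0.36213 + 0.85355×0.93213×0.97148 = 0.341537 + 0.772928 = 1.114465.
Q̄ = (S_0/π) × [bracket] = (640/π) × 1.114465 = 227.04 W/m².
— Configuration B (ϕ=+31.4°):
Solar longitude: L_s = 360° × (69 − 26)/713.60 = 21.693°.
sin δ = sin 22.00° × sin 21.693° = 0.13847, so δ = +7.959°.
cos h₀ = −tan(+31.4°) tan(+7.959°) = -0.0853, h₀ = 1.6562 rad.
Bracket: h₀ sin ϕ sin δ + cos ϕ cos δ sin h₀ = 1.6562×0.52101×0.13847 + 0.85355×0.99037×0.99635 = 0.119485 + 0.842245 = 0.961730.
Q̄ = (S_0/π) × [bracket] = (640/π) × 0.961730 = 195.92 W/m².
Ratio Q̄_A / Q̄_B = 227.04 / 195.92 = 1.159.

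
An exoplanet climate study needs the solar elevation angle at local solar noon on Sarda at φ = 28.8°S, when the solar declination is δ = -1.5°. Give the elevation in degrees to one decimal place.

62.7°

At local noon the hour angle is zero, so the zenith angle equals |φ − δ| = |-28.8° − (-1.500°)| = 27.300°.
Elevation = 90° − 27.300° = 62.7°.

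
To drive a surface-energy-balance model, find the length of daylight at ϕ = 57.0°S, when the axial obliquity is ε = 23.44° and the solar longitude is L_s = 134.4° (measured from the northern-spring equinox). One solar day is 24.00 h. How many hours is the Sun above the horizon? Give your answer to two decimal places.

8.38 h

Solar declination: sin δ = sin ε · sin L_s = sin 23.44° × sin 134.4° = 0.28421, so δ = +16.512°.
cos h₀ = −tan ϕ · tan δ = −tan(-57.0°) × tan(+16.512°) = 0.4565, so h₀ = 1.0968 rad = 62.84°.
Daylight = 2h₀/(2π) × 24.00 h = (1.0968/π) × 24.00 = 8.38 h.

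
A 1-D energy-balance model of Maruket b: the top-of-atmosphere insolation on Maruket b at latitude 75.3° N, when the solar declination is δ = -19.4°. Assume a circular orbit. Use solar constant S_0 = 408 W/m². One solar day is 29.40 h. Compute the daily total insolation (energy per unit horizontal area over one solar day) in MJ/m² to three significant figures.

cos h₀ = −tan(+75.3°) tan(-19.400°) = 1.3423 ≥ 1 ⇒ polar night, h₀ = 0 and Q̄ = 0.
Daily total = Q̄ × 29.40 h × 3600 s/h = 0.00 MJ/m².

0.00 MJ/m²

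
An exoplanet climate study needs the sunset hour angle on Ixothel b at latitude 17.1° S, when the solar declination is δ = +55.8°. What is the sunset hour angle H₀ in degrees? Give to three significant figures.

H₀ = 63.1°

cos H₀ = −tan φ · tan δ = −tan(-17.1°) × tan(+55.800°) = 0.4527, so H₀ = 1.1010 rad = 63.08°.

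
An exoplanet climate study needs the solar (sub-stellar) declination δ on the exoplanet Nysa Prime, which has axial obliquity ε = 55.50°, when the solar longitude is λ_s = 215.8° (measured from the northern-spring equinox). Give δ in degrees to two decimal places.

sin δ = sin ε · sin λ_s = sin 55.50° × sin 215.8° = -0.482079.
δ = arcsin(-0.482079) = -28.82°.

δ = -28.82°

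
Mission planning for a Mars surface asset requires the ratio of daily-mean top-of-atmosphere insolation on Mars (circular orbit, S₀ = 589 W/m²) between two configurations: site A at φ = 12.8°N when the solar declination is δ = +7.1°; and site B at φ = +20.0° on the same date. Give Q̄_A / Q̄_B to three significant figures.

Q̄_A / Q̄_B ≈ 1.01

— Configuration A (φ=+12.8°):
cos H₀ = −tan(+12.8°) tan(+7.100°) = -0.0283, H₀ = 1.5991 rad.
Bracket: H₀ sin φ sin δ + cos φ cos δ sin H₀ = 1.5991×0.22155×0.12360 + 0.97515×0.99233×0.99960 = 0.043789 + 0.967284 = 1.011073.
Q̄ = (S₀/π) × [bracket] = (589/π) × 1.011073 = 189.56 W/m².
— Configuration B (φ=+20.0°):
cos H₀ = −tan(+20.0°) tan(+7.100°) = -0.0453, H₀ = 1.6161 rad.
Bracket: H₀ sin φ sin δ + cos φ cos δ sin H₀ = 1.6161×0.34202×0.12360 + 0.93969×0.99233×0.99897 = 0.068318 + 0.931522 = 0.999840.
Q̄ = (S₀/π) × [bracket] = (589/π) × 0.999840 = 187.45 W/m².
Ratio Q̄_A / Q̄_B = 189.56 / 187.45 = 1.011.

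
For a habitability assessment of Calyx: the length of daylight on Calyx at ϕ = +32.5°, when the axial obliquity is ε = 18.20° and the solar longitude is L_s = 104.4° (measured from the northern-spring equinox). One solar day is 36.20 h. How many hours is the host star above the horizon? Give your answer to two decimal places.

20.45 h

Solar declination: sin δ = sin ε · sin L_s = sin 18.20° × sin 104.4° = 0.30252, so δ = +17.609°.
cos h₀ = −tan ϕ · tan δ = −tan(+32.5°) × tan(+17.609°) = -0.2022, so h₀ = 1.7744 rad = 101.67°.
Daylight = 2h₀/(2π) × 36.20 h = (1.7744/π) × 36.20 = 20.45 h.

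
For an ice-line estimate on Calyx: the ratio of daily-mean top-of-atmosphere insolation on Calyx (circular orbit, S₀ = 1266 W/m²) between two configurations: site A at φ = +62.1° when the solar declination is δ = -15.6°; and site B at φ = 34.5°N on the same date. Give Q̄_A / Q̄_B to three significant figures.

— Configuration A (φ=+62.1°):
cos H₀ = −tan(+62.1°) tan(-15.600°) = 0.5273, H₀ = 1.0153 rad.
Bracket: H₀ sin φ sin δ + cos φ cos δ sin H₀ = 1.0153×0.88377×-0.26892 + 0.46793×0.96316×0.84966 = -0.241300 + 0.382935 = 0.141635.
Q̄ = (S₀/π) × [bracket] = (1266/π) × 0.141635 = 57.076 W/m².
— Configuration B (φ=+34.5°):
cos H₀ = −tan(+34.5°) tan(-15.600°) = 0.1919, H₀ = 1.3777 rad.
Bracket: H₀ sin φ sin δ + cos φ cos δ sin H₀ = 1.3777×0.56641×-0.26892 + 0.82413×0.96316×0.98142 = -0.209850 + 0.779021 = 0.569171.
Q̄ = (S₀/π) × [bracket] = (1266/π) × 0.569171 = 229.36 W/m².
Ratio Q̄_A / Q̄_B = 57.076 / 229.36 = 0.2488.

Q̄_A / Q̄_B ≈ 0.249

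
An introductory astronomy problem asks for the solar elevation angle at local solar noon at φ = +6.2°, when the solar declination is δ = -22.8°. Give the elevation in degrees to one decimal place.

61.0°

At local noon the hour angle is zero, so the zenith angle equals |φ − δ| = |+6.2° − (-22.800°)| = 29.000°.
Elevation = 90° − 29.000° = 61.0°.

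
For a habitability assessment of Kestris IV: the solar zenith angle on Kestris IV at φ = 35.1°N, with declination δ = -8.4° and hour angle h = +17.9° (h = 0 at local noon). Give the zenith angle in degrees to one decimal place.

θ_z = 46.7°

cos θ_z = sin φ sin δ + cos φ cos δ cos h = -0.083999 + 0.770195 = 0.686196.
θ_z = arccos(0.686196) = 46.7°.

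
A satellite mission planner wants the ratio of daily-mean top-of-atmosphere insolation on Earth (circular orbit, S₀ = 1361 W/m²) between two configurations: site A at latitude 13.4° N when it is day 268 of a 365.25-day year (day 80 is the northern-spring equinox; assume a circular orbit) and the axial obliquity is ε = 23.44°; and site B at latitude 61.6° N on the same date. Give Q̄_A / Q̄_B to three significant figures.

Q̄_A / Q̄_B ≈ 2.25

— Configuration A (φ=+13.4°):
Solar longitude: λ_s = 360° × (268 − 80)/365.25 = 185.298°.
sin δ = sin 23.44° × sin 185.298° = -0.03673, so δ = -2.105°.
cos H₀ = −tan(+13.4°) tan(-2.105°) = 0.0088, H₀ = 1.5620 rad.
Bracket: H₀ sin φ sin δ + cos φ cos δ sin H₀ = 1.5620×0.23175×-0.03673 + 0.97278×0.99933×0.99996 = -0.013296 + 0.972089 = 0.958793.
Q̄ = (S₀/π) × [bracket] = (1361/π) × 0.958793 = 415.37 W/m².
— Configuration B (φ=+61.6°):
cos H₀ = −tan(+61.6°) tan(-2.105°) = 0.0680, H₀ = 1.5028 rad.
Bracket: H₀ sin φ sin δ + cos φ cos δ sin H₀ = 1.5028×0.87965×-0.03673 + 0.47562×0.99933×0.99769 = -0.048555 + 0.474203 = 0.425648.
Q̄ = (S₀/π) × [bracket] = (1361/π) × 0.425648 = 184.40 W/m².
Ratio Q̄_A / Q̄_B = 415.37 / 184.40 = 2.253.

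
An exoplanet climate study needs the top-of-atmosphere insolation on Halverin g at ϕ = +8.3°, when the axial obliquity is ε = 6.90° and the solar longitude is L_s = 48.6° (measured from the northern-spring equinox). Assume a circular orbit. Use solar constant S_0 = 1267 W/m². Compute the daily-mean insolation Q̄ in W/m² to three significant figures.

Solar declination: sin δ = sin ε · sin L_s = sin 6.90° × sin 48.6° = 0.09012, so δ = +5.170°.
cos h₀ = −tan(+8.3°) tan(+5.170°) = -0.0132, h₀ = 1.5840 rad.
Bracket: h₀ sin ϕ sin δ + cos ϕ cos δ sin h₀ = 1.5840×0.14436×0.09012 + 0.98953×0.99593×0.99991 = 0.020607 + 0.985414 = 1.006021.
Q̄ = (S_0/π) × [bracket] = (1267/π) × 1.006021 = 405.7 W/m².

Q̄ ≈ 406 W/m²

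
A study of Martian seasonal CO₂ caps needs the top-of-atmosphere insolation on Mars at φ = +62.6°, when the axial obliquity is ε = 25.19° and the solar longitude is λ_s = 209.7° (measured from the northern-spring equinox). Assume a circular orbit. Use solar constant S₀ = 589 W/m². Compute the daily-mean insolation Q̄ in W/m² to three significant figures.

Q̄ ≈ 36.6 W/m²

Solar declination: sin δ = sin ε · sin λ_s = sin 25.19° × sin 209.7° = -0.21088, so δ = -12.174°.
cos H₀ = −tan(+62.6°) tan(-12.174°) = 0.4162, H₀ = 1.1416 rad.
Bracket: H₀ sin φ sin δ + cos φ cos δ sin H₀ = 1.1416×0.88782×-0.21088 + 0.46020×0.97751×0.90928 = -0.213734 + 0.409040 = 0.195306.
Q̄ = (S₀/π) × [bracket] = (589/π) × 0.195306 = 36.62 W/m².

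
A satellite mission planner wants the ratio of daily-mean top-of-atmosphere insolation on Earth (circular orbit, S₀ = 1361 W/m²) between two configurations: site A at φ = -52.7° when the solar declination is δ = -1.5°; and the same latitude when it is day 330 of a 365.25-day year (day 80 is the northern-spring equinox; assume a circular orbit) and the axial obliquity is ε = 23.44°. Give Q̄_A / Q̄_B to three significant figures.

— Configuration A (φ=-52.7°):
cos H₀ = −tan(-52.7°) tan(-1.500°) = -0.0344, H₀ = 1.6052 rad.
Bracket: H₀ sin φ sin δ + cos φ cos δ sin H₀ = 1.6052×-0.79547×-0.02618 + 0.60599×0.99966×0.99941 = 0.033429 + 0.605427 = 0.638856.
Q̄ = (S₀/π) × [bracket] = (1361/π) × 0.638856 = 276.77 W/m².
— Configuration B (φ=-52.7°):
Solar longitude: λ_s = 360° × (330 − 80)/365.25 = 246.407°.
sin δ = sin 23.44° × sin 246.407° = -0.36454, so δ = -21.379°.
cos H₀ = −tan(-52.7°) tan(-21.379°) = -0.5139, H₀ = 2.1105 rad.
Bracket: H₀ sin φ sin δ + cos φ cos δ sin H₀ = 2.1105×-0.79547×-0.36454 + 0.60599×0.93119×0.85786 = 0.612004 + 0.484083 = 1.096087.
Q̄ = (S₀/π) × [bracket] = (1361/π) × 1.096087 = 474.85 W/m².
Ratio Q̄_A / Q̄_B = 276.77 / 474.85 = 0.5829.

Q̄_A / Q̄_B ≈ 0.583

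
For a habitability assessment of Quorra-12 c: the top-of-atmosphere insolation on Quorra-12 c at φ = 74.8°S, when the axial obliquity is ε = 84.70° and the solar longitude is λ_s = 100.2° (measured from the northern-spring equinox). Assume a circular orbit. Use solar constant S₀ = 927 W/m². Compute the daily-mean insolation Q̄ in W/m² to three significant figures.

Solar declination: sin δ = sin ε · sin λ_s = sin 84.70° × sin 100.2° = 0.97999, so δ = +78.518°.
cos H₀ = −tan(-74.8°) tan(+78.518°) = 18.1202 ≥ 1 ⇒ polar night, H₀ = 0 and Q̄ = 0.

Q̄ ≈ 0.00 W/m²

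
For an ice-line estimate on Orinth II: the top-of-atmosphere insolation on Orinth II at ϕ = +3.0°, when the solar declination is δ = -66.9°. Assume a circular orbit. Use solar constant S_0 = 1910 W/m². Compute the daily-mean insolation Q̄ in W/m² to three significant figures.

cos h₀ = −tan(+3.0°) tan(-66.900°) = 0.1229, h₀ = 1.4476 rad.
Bracket: h₀ sin ϕ sin δ + cos ϕ cos δ sin h₀ = 1.4476×0.05234×-0.91982 + 0.99863×0.39234×0.99242 = -0.069692 + 0.388833 = 0.319141.
Q̄ = (S_0/π) × [bracket] = (1910/π) × 0.319141 = 194.0 W/m².

Q̄ ≈ 194 W/m²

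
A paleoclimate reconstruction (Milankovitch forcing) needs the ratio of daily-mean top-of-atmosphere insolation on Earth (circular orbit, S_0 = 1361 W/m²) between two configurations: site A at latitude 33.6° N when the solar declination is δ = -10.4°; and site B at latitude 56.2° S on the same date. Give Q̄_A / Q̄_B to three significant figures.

Q̄_A / Q̄_B ≈ 0.832

— Configuration A (ϕ=+33.6°):
cos h₀ = −tan(+33.6°) tan(-10.400°) = 0.1219, h₀ = 1.4486 rad.
Bracket: h₀ sin ϕ sin δ + cos ϕ cos δ sin h₀ = 1.4486×0.55339×-0.18052 + 0.83292×0.98357×0.99254 = -0.144712 + 0.813124 = 0.668412.
Q̄ = (S_0/π) × [bracket] = (1361/π) × 0.668412 = 289.57 W/m².
— Configuration B (ϕ=-56.2°):
cos h₀ = −tan(-56.2°) tan(-10.400°) = -0.2742, h₀ = 1.8485 rad.
Bracket: h₀ sin ϕ sin δ + cos ϕ cos δ sin h₀ = 1.8485×-0.83098×-0.18052 + 0.55630×0.98357×0.96168 = 0.277291 + 0.526193 = 0.803484.
Q̄ = (S_0/π) × [bracket] = (1361/π) × 0.803484 = 348.09 W/m².
Ratio Q̄_A / Q̄_B = 289.57 / 348.09 = 0.8319.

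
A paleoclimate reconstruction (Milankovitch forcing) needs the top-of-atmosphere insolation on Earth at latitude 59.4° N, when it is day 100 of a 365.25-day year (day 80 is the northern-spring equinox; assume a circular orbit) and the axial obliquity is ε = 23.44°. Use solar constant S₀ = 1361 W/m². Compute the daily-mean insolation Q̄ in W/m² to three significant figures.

Solar longitude: λ_s = 360° × (100 − 80)/365.25 = 19.713°.
sin δ = sin 23.44° × sin 19.713° = 0.13417, so δ = +7.711°.
cos H₀ = −tan(+59.4°) tan(+7.711°) = -0.2289, H₀ = 1.8018 rad.
Bracket: H₀ sin φ sin δ + cos φ cos δ sin H₀ = 1.8018×0.86074×0.13417 + 0.50904×0.99096×0.97344 = 0.208082 + 0.491040 = 0.699122.
Q̄ = (S₀/π) × [bracket] = (1361/π) × 0.699122 = 302.9 W/m².

Q̄ ≈ 303 W/m²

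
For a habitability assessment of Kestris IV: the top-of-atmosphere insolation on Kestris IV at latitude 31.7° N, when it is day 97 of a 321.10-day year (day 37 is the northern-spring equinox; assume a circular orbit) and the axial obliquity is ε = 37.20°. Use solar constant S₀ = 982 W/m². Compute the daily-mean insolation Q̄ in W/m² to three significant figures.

Solar longitude: λ_s = 360° × (97 − 37)/321.10 = 67.269°.
sin δ = sin 37.20° × sin 67.269° = 0.55764, so δ = +33.893°.
cos H₀ = −tan(+31.7°) tan(+33.893°) = -0.4149, H₀ = 1.9986 rad.
Bracket: H₀ sin φ sin δ + cos φ cos δ sin H₀ = 1.9986×0.52547×0.55764 + 0.85081×0.83008×0.90987 = 0.585636 + 0.642587 = 1.228223.
Q̄ = (S₀/π) × [bracket] = (982/π) × 1.228223 = 383.9 W/m².

Q̄ ≈ 384 W/m²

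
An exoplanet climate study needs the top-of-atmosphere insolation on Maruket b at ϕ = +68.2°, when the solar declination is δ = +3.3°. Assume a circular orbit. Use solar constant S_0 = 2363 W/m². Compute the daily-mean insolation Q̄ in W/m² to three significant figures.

Q̄ ≈ 345 W/m²

cos h₀ = −tan(+68.2°) tan(+3.300°) = -0.1442, h₀ = 1.7155 rad.
Bracket: h₀ sin ϕ sin δ + cos ϕ cos δ sin h₀ = 1.7155×0.92849×0.05756 + 0.37137×0.99834×0.98955 = 0.091683 + 0.366879 = 0.458562.
Q̄ = (S_0/π) × [bracket] = (2363/π) × 0.458562 = 344.9 W/m².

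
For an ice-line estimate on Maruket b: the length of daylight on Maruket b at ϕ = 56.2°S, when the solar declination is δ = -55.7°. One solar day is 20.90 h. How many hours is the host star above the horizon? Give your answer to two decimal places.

Sunrise equation: cos h₀ = −tan ϕ · tan δ = -2.1898 ≤ −1, so the host star never sets (polar day) and h₀ = π.
Daylight = 2h₀/(2π) × 20.90 h = (3.1416/π) × 20.90 = 20.90 h.

20.90 h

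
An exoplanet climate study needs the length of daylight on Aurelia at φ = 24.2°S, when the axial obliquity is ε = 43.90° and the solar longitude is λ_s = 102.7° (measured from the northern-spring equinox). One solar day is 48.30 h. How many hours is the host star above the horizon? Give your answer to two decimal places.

Solar declination: sin δ = sin ε · sin λ_s = sin 43.90° × sin 102.7° = 0.67644, so δ = +42.566°.
cos H₀ = −tan φ · tan δ = −tan(-24.2°) × tan(+42.566°) = 0.4128, so H₀ = 1.1453 rad = 65.62°.
Daylight = 2H₀/(2π) × 48.30 h = (1.1453/π) × 48.30 = 17.61 h.

17.61 h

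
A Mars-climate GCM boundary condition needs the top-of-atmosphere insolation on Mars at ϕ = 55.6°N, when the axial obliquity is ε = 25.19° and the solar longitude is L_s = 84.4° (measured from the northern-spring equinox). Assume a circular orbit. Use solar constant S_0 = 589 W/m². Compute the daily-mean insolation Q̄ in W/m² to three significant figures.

Q̄ ≈ 222 W/m²

Solar declination: sin δ = sin ε · sin L_s = sin 25.19° × sin 84.4° = 0.42359, so δ = +25.061°.
cos h₀ = −tan(+55.6°) tan(+25.061°) = -0.6829, h₀ = 2.3226 rad.
Bracket: h₀ sin ϕ sin δ + cos ϕ cos δ sin h₀ = 2.3226×0.82511×0.42359 + 0.56497×0.90585×0.73048 = 0.811768 + 0.373844 = 1.185612.
Q̄ = (S_0/π) × [bracket] = (589/π) × 1.185612 = 222.3 W/m².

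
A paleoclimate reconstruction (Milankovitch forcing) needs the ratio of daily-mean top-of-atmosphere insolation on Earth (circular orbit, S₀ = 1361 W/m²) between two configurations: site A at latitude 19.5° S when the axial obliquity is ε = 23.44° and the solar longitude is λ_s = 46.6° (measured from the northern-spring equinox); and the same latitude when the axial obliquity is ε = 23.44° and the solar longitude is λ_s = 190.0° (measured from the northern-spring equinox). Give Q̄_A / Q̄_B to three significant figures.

Q̄_A / Q̄_B ≈ 0.774

— Configuration A (φ=-19.5°):
Solar declination: sin δ = sin ε · sin λ_s = sin 23.44° × sin 46.6° = 0.28902, so δ = +16.799°.
cos H₀ = −tan(-19.5°) tan(+16.799°) = 0.1069, H₀ = 1.4637 rad.
Bracket: H₀ sin φ sin δ + cos φ cos δ sin H₀ = 1.4637×-0.33381×0.28902 + 0.94264×0.95732×0.99427 = -0.141215 + 0.897237 = 0.756022.
Q̄ = (S₀/π) × [bracket] = (1361/π) × 0.756022 = 327.52 W/m².
— Configuration B (φ=-19.5°):
Solar declination: sin δ = sin ε · sin λ_s = sin 23.44° × sin 190.0° = -0.06908, so δ = -3.961°.
cos H₀ = −tan(-19.5°) tan(-3.961°) = -0.0245, H₀ = 1.5953 rad.
Bracket: H₀ sin φ sin δ + cos φ cos δ sin H₀ = 1.5953×-0.33381×-0.06908 + 0.94264×0.99761×0.99970 = 0.036787 + 0.940105 = 0.976892.
Q̄ = (S₀/π) × [bracket] = (1361/π) × 0.976892 = 423.21 W/m².
Ratio Q̄_A / Q̄_B = 327.52 / 423.21 = 0.7739.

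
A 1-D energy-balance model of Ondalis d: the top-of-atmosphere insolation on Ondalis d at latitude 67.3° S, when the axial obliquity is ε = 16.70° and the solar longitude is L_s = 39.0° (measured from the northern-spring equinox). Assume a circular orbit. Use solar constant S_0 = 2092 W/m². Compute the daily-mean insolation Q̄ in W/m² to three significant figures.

Solar declination: sin δ = sin ε · sin L_s = sin 16.70° × sin 39.0° = 0.18084, so δ = +10.419°.
cos h₀ = −tan(-67.3°) tan(+10.419°) = 0.4396, h₀ = 1.1157 rad.
Bracket: h₀ sin ϕ sin δ + cos ϕ cos δ sin h₀ = 1.1157×-0.92254×0.18084 + 0.38591×0.98351×0.89821 = -0.186135 + 0.340912 = 0.154777.
Q̄ = (S_0/π) × [bracket] = (2092/π) × 0.154777 = 103.1 W/m².

Q̄ ≈ 103 W/m²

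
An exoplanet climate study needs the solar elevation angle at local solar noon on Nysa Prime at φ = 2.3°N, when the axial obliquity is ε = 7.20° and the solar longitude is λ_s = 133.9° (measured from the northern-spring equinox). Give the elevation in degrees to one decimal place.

Solar declination: sin δ = sin ε · sin λ_s = sin 7.20° × sin 133.9° = 0.09031, so δ = +5.181°.
At local noon the hour angle is zero, so the zenith angle equals |φ − δ| = |+2.3° − (+5.181°)| = 2.881°.
Elevation = 90° − 2.881° = 87.1°.

87.1°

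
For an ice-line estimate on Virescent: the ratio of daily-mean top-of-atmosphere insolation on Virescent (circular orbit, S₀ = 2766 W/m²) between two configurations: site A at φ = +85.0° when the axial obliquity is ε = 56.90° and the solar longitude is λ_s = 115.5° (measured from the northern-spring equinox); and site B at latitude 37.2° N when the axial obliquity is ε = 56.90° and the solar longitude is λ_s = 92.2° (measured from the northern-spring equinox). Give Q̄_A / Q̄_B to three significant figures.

— Configuration A (φ=+85.0°):
Solar declination: sin δ = sin ε · sin λ_s = sin 56.90° × sin 115.5° = 0.75611, so δ = +49.123°.
cos H₀ = −tan(+85.0°) tan(+49.123°) = -13.2058 ≤ −1 ⇒ polar day, H₀ = π.
Bracket: H₀ sin φ sin δ + cos φ cos δ sin H₀ = 3.1416×0.99619×0.75611 + 0.08716×0.65444×0.00000 = 2.366345 + 0.000000 = 2.366345.
Q̄ = (S₀/π) × [bracket] = (2766/π) × 2.366345 = 2083.4 W/m².
— Configuration B (φ=+37.2°):
Solar declination: sin δ = sin ε · sin λ_s = sin 56.90° × sin 92.2° = 0.83710, so δ = +56.835°.
cos H₀ = −tan(+37.2°) tan(+56.835°) = -1.1615 ≤ −1 ⇒ polar day, H₀ = π.
Bracket: H₀ sin φ sin δ + cos φ cos δ sin H₀ = 3.1416×0.60460×0.83710 + 0.79653×0.54705×0.00000 = 1.589997 + 0.000000 = 1.589997.
Q̄ = (S₀/π) × [bracket] = (2766/π) × 1.589997 = 1399.9 W/m².
Ratio Q̄_A / Q̄_B = 2083.4 / 1399.9 = 1.488.

Q̄_A / Q̄_B ≈ 1.49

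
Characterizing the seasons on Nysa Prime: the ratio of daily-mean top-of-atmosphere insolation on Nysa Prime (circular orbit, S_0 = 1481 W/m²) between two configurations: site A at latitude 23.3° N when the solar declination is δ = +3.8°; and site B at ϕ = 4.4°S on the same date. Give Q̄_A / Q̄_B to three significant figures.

— Configuration A (ϕ=+23.3°):
cos h₀ = −tan(+23.3°) tan(+3.800°) = -0.0286, h₀ = 1.5994 rad.
Bracket: h₀ sin ϕ sin δ + cos ϕ cos δ sin h₀ = 1.5994×0.39555×0.06627 + 0.91845×0.99780×0.99959 = 0.041925 + 0.916054 = 0.957979.
Q̄ = (S_0/π) × [bracket] = (1481/π) × 0.957979 = 451.61 W/m².
— Configuration B (ϕ=-4.4°):
cos h₀ = −tan(-4.4°) tan(+3.800°) = 0.0051, h₀ = 1.5657 rad.
Bracket: h₀ sin ϕ sin δ + cos ϕ cos δ sin h₀ = 1.5657×-0.07672×0.06627 + 0.99705×0.99780×0.99999 = -0.007960 + 0.994847 = 0.986887.
Q̄ = (S_0/π) × [bracket] = (1481/π) × 0.986887 = 465.24 W/m².
Ratio Q̄_A / Q̄_B = 451.61 / 465.24 = 0.9707.

Q̄_A / Q̄_B ≈ 0.971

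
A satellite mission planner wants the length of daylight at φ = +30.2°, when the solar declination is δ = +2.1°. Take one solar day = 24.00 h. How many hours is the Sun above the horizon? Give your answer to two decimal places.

cos H₀ = −tan φ · tan δ = −tan(+30.2°) × tan(+2.100°) = -0.0213, so H₀ = 1.5921 rad = 91.22°.
Daylight = 2H₀/(2π) × 24.00 h = (1.5921/π) × 24.00 = 12.16 h.

12.16 h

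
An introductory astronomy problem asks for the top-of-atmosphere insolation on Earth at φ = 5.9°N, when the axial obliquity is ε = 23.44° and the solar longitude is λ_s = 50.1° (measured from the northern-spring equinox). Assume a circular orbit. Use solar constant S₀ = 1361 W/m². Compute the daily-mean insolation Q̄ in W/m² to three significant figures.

Q̄ ≈ 432 W/m²

Solar declination: sin δ = sin ε · sin λ_s = sin 23.44° × sin 50.1° = 0.30517, so δ = +17.768°.
cos H₀ = −tan(+5.9°) tan(+17.768°) = -0.0331, H₀ = 1.6039 rad.
Bracket: H₀ sin φ sin δ + cos φ cos δ sin H₀ = 1.6039×0.10279×0.30517 + 0.99470×0.95230×0.99945 = 0.050312 + 0.946732 = 0.997044.
Q̄ = (S₀/π) × [bracket] = (1361/π) × 0.997044 = 431.9 W/m².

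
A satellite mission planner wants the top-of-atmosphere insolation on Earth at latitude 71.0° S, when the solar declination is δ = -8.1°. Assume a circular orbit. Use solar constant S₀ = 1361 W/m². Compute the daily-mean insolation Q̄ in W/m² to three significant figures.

cos H₀ = −tan(-71.0°) tan(-8.100°) = -0.4133, H₀ = 1.9969 rad.
Bracket: H₀ sin φ sin δ + cos φ cos δ sin H₀ = 1.9969×-0.94552×-0.14090 + 0.32557×0.99002×0.91058 = 0.266035 + 0.293499 = 0.559534.
Q̄ = (S₀/π) × [bracket] = (1361/π) × 0.559534 = 242.4 W/m².

Q̄ ≈ 242 W/m²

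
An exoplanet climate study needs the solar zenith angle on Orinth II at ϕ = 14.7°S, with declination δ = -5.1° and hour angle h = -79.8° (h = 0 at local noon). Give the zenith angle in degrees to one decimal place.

cos θ_z = sin ϕ sin δ + cos ϕ cos δ cos h = 0.022558 + 0.170610 = 0.193168.
θ_z = arccos(0.193168) = 78.9°.

θ_z = 78.9°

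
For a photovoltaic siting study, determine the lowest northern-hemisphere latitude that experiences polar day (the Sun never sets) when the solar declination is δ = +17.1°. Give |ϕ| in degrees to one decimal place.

Polar day requires cos h₀ = −tan ϕ tan δ ≤ −1, i.e. tan ϕ tan δ ≥ 1.
The boundary is |tan ϕ| · |tan δ| = 1, so |ϕ| = 90° − |δ| = 90° − 17.1° = 72.9° in the northern hemisphere.

|ϕ| = 72.9°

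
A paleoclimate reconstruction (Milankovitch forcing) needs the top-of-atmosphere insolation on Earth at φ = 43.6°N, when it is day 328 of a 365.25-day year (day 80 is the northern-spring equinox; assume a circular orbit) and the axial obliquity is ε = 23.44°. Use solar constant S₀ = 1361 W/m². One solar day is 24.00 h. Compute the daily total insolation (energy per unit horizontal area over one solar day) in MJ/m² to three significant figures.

12.5 MJ/m²

Solar longitude: λ_s = 360° × (328 − 80)/365.25 = 244.435°.
sin δ = sin 23.44° × sin 244.435° = -0.35884, so δ = -21.029°.
cos H₀ = −tan(+43.6°) tan(-21.029°) = 0.3661, H₀ = 1.1960 rad.
Bracket: H₀ sin φ sin δ + cos φ cos δ sin H₀ = 1.1960×0.68962×-0.35884 + 0.72417×0.93340×0.93057 = -0.295966 + 0.629010 = 0.333044.
Q̄ = (S₀/π) × [bracket] = (1361/π) × 0.333044 = 144.28 W/m².
Daily total = Q̄ × 24.00 h × 3600 s/h = 144.28 × 24.00 × 3600 / 10⁶ = 12.47 MJ/m².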